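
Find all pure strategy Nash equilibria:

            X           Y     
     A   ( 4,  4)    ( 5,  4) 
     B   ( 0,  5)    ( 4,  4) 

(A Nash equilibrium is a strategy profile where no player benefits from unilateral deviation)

Nash equilibrium: (A, X), (A, Y)

Work:
Best responses:
  P1 vs X: payoffs [4, 0] → best response A (payoff 4)
  P1 vs Y: payoffs [5, 4] → best response A (payoff 5)
  P2 vs A: payoffs [4, 4] → best response X/Y (payoff 4)
  P2 vs B: payoffs [5, 4] → best response X (payoff 5)
Mutual best responses: (A,X), (A,Y) → Nash equilibria.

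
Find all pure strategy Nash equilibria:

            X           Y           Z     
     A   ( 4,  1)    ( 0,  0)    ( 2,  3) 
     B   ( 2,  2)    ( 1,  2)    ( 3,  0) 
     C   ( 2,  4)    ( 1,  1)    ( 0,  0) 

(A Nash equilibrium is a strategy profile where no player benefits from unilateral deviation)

Nash equilibrium: (B, Y)

Work:
Best responses:
  P1 vs X: payoffs [4, 2, 2] → best response A (payoff 4)
  P1 vs Y: payoffs [0, 1, 1] → best response B/C (payoff 1)
  P1 vs Z: payoffs [2, 3, 0] → best response B (payoff 3)
  P2 vs A: payoffs [1, 0, 3] → best response Z (payoff 3)
  P2 vs B: payoffs [2, 2, 0] → best response X/Y (payoff 2)
  P2 vs C: payoffs [4, 1, 0] → best response X (payoff 4)
Mutual best responses: (B,Y) → Nash equilibria.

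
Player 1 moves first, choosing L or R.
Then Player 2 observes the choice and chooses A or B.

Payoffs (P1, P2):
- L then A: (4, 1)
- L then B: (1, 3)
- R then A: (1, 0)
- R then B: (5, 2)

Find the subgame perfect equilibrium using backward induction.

P1 plays R, P2 plays B after L and B after R; Payoff (5, 2)

Work:
Backward induction:
After L: P2 chooses B → P1 gets 1
After R: P2 chooses B → P1 gets 5
P1 chooses R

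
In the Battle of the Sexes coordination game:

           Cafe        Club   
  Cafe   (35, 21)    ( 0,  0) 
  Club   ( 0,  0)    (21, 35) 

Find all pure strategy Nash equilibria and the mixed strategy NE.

Pure NE: (Cafe, Cafe) and (Club, Club); Mixed NE: p = 0.625, q = 0.375

Work:
Check pure NE:
(Cafe, Cafe): (35, 21) - no unilateral deviation beneficial
(Club, Club): (21, 35) - no unilateral deviation beneficial
Mixed NE: P1 plays Cafe with p = 0.625, P2 plays Cafe with q = 0.375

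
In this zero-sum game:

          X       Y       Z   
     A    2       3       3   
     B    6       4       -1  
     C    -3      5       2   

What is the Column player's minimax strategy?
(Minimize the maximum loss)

Column should play Z, value = 3

Work:
Column player minimizes Row's maximum payoff:
Column X: max payoff to Row = 6
Column Y: max payoff to Row = 5
Column Z: max payoff to Row = 3
Minimum is 3, achieved by column Z.
Minimax strategy: Z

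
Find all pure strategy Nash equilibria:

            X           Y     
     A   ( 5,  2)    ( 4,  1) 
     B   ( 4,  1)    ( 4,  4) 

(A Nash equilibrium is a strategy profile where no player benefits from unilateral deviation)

Nash equilibrium: (A, X), (B, Y)

Work:
Best responses:
  P1 vs X: payoffs [5, 4] → best response A (payoff 5)
  P1 vs Y: payoffs [4, 4] → best response A/B (payoff 4)
  P2 vs A: payoffs [2, 1] → best response X (payoff 2)
  P2 vs B: payoffs [1, 4] → best response Y (payoff 4)
Mutual best responses: (A,X), (B,Y) → Nash equilibria.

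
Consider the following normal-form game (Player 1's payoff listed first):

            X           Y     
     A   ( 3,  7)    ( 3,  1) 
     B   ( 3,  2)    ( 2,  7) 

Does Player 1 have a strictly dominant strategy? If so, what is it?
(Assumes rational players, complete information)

No strictly dominant strategy exists for Player 1

Work:
A strategy strictly dominates another if it gives a strictly higher payoff against every opponent action. Compare each pair of P1's strategies column-by-column:
  A vs B: [3 vs 3, 3 vs 2] → A does not strictly dominate B (column X: 3 ≤ 3)
  B vs A: [3 vs 3, 2 vs 3] → B does not strictly dominate A (column X: 3 ≤ 3)
No single strategy strictly dominates all others → no strictly dominant strategy.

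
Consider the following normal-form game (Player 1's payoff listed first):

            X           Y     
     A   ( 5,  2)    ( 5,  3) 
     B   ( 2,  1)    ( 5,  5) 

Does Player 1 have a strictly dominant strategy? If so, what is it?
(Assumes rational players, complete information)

No strictly dominant strategy exists for Player 1

Work:
A strategy strictly dominates another if it gives a strictly higher payoff against every opponent action. Compare each pair of P1's strategies column-by-column:
  A vs B: [5 vs 2, 5 vs 5] → A does not strictly dominate B (column Y: 5 ≤ 5)
  B vs A: [2 vs 5, 5 vs 5] → B does not strictly dominate A (column X: 2 ≤ 5)
No single strategy strictly dominates all others → no strictly dominant strategy.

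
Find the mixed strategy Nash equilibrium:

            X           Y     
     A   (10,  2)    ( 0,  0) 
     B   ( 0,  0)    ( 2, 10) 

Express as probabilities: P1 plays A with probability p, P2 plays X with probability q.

p = 0.8333, q = 0.1667

Work:
Find probabilities that make opponent indifferent:
P2 chooses q to make P1 indifferent between A and B
P1 chooses p to make P2 indifferent between X and Y
Mixed NE: P1 plays (A: 0.8333, B: 0.1667), P2 plays (X: 0.1667, Y: 0.8333)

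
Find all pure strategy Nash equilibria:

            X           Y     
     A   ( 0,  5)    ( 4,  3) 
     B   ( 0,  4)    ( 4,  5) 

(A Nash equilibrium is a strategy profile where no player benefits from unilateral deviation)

Nash equilibrium: (A, X), (B, Y)

Work:
Best responses:
  P1 vs X: payoffs [0, 0] → best response A/B (payoff 0)
  P1 vs Y: payoffs [4, 4] → best response A/B (payoff 4)
  P2 vs A: payoffs [5, 3] → best response X (payoff 5)
  P2 vs B: payoffs [4, 5] → best response Y (payoff 5)
Mutual best responses: (A,X), (B,Y) → Nash equilibria.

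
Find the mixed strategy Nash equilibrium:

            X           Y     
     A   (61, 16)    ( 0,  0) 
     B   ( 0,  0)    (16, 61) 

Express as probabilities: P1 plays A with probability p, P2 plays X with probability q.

p = 0.7922, q = 0.2078

Work:
Find probabilities that make opponent indifferent:
P2 chooses q to make P1 indifferent between A and B
P1 chooses p to make P2 indifferent between X and Y
Mixed NE: P1 plays (A: 0.7922, B: 0.2078), P2 plays (X: 0.2078, Y: 0.7922)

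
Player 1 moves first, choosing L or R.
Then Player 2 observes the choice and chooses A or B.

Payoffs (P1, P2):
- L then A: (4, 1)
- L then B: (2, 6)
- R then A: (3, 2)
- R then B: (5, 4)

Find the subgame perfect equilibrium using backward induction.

P1 plays R, P2 plays B after L and B after R; Payoff (5, 4)

Work:
Backward induction:
After L: P2 chooses B → P1 gets 2
After R: P2 chooses B → P1 gets 5
P1 chooses R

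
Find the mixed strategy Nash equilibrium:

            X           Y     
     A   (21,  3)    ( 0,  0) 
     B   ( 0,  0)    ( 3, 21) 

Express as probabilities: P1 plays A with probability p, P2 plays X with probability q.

p = 0.875, q = 0.125

Work:
Find probabilities that make opponent indifferent:
P2 chooses q to make P1 indifferent between A and B
P1 chooses p to make P2 indifferent between X and Y
Mixed NE: P1 plays (A: 0.875, B: 0.125), P2 plays (X: 0.125, Y: 0.875)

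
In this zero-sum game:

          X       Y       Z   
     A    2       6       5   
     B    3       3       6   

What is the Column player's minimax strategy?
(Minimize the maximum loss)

Column should play X, value = 3

Work:
Column player minimizes Row's maximum payoff:
Column X: max payoff to Row = 3
Column Y: max payoff to Row = 6
Column Z: max payoff to Row = 6
Minimum is 3, achieved by column X.
Minimax strategy: X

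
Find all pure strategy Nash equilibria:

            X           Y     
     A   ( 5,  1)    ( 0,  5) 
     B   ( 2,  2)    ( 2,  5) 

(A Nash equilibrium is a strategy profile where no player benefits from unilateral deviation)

Nash equilibrium: (B, Y)

Work:
Best responses:
  P1 vs X: payoffs [5, 2] → best response A (payoff 5)
  P1 vs Y: payoffs [0, 2] → best response B (payoff 2)
  P2 vs A: payoffs [1, 5] → best response Y (payoff 5)
  P2 vs B: payoffs [2, 5] → best response Y (payoff 5)
Mutual best responses: (B,Y) → Nash equilibria.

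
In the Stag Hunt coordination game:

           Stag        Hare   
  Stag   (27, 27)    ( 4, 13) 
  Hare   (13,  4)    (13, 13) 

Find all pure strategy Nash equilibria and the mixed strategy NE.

Pure NE: (Stag, Stag) and (Hare, Hare); Mixed NE: p = 0.3913, q = 0.3913

Work:
Check pure NE:
(Stag, Stag): (27, 27) - no unilateral deviation beneficial
(Hare, Hare): (13, 13) - no unilateral deviation beneficial
Mixed NE: P1 plays Stag with p = 0.3913, P2 plays Stag with q = 0.3913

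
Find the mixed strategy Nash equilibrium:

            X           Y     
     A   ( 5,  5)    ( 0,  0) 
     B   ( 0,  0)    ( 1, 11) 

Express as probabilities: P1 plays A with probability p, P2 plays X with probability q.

p = 0.6875, q = 0.1667

Work:
Find probabilities that make opponent indifferent:
P2 chooses q to make P1 indifferent between A and B
P1 chooses p to make P2 indifferent between X and Y
Mixed NE: P1 plays (A: 0.6875, B: 0.3125), P2 plays (X: 0.1667, Y: 0.8333)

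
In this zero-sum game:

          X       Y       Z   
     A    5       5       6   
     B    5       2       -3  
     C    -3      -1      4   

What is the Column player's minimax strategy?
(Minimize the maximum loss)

Column should play X or Y (all achieve the minimum), value = 5

Work:
Column player minimizes Row's maximum payoff:
Column X: max payoff to Row = 5
Column Y: max payoff to Row = 5
Column Z: max payoff to Row = 6
Minimum is 5, achieved by columns X, Y (tied).
Each of X or Y is a minimax strategy.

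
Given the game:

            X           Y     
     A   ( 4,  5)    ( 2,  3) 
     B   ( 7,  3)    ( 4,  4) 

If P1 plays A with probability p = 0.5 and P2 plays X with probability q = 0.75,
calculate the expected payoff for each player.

E[P1] = 4.875, E[P2] = 3.875

Work:
E[P1] = p·q·π₁(A,X) + p·(1-q)·π₁(A,Y) + (1-p)·q·π₁(B,X) + (1-p)·(1-q)·π₁(B,Y)
= 0.5·0.75·4 + 0.5·0.25·2 + 0.5·0.75·7 + 0.5·0.25·4
= 4.875

E[P2] = 3.875 (similar calculation)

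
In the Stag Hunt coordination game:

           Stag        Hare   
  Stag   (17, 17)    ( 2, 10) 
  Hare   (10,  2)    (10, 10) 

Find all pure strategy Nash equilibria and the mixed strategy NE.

Pure NE: (Stag, Stag) and (Hare, Hare); Mixed NE: p = 0.5333, q = 0.5333

Work:
Check pure NE:
(Stag, Stag): (17, 17) - no unilateral deviation beneficial
(Hare, Hare): (10, 10) - no unilateral deviation beneficial
Mixed NE: P1 plays Stag with p = 0.5333, P2 plays Stag with q = 0.5333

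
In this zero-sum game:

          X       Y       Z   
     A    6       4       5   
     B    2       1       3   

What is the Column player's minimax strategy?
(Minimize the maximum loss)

Column should play Y, value = 4

Work:
Column player minimizes Row's maximum payoff:
Column X: max payoff to Row = 6
Column Y: max payoff to Row = 4
Column Z: max payoff to Row = 5
Minimum is 4, achieved by column Y.
Minimax strategy: Y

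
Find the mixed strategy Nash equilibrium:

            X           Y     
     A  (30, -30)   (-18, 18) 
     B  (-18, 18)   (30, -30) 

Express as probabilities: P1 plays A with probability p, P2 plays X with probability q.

p = 0.5, q = 0.5

Work:
Find probabilities that make opponent indifferent:
P2 chooses q to make P1 indifferent between A and B
P1 chooses p to make P2 indifferent between X and Y
Mixed NE: P1 plays (A: 0.5, B: 0.5), P2 plays (X: 0.5, Y: 0.5)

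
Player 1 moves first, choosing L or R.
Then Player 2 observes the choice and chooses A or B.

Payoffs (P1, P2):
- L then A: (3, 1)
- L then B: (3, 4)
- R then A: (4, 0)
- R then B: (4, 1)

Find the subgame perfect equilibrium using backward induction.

P1 plays R, P2 plays B after L and B after R; Payoff (4, 1)

Work:
Backward induction:
After L: P2 chooses B → P1 gets 3
After R: P2 chooses B → P1 gets 4
P1 chooses R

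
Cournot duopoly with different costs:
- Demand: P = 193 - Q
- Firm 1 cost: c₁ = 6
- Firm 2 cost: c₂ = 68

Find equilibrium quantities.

q₁* = 83.0, q₂* = 21.0

Work:
Reaction: q₁ = (193 - 6 - q₂)/2
Reaction: q₂ = (193 - 68 - q₁)/2
Solve simultaneously:
q₁* = (193 - 2×6 + 68)/3 = 83.0
q₂* = (193 - 2×68 + 6)/3 = 21.0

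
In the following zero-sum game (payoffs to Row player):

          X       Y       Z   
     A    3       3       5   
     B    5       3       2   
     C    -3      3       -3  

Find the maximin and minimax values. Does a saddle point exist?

Maximin = 3, Minimax = 3, Saddle: True

Work:
Row minimums: [3, 2, -3] → maximin = 3
Column maximums: [5, 3, 5] → minimax = 3
Saddle point exists! Game value = 3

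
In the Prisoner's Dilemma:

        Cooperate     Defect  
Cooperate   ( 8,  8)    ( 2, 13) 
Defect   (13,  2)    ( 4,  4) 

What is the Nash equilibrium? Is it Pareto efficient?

(Defect, Defect) is NE; not Pareto efficient

Work:
Defect dominates Cooperate for both players:
If P2 cooperates: Defect (13) > Cooperate (8)
If P2 defects: Defect (4) > Cooperate (2)
NE: (Defect, Defect) with payoff (4, 4)
But (Cooperate, Cooperate) = (8, 8) Pareto dominates (4, 4)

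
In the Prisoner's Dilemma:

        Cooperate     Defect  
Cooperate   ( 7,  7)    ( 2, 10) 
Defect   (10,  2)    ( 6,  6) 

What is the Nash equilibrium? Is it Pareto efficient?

(Defect, Defect) is NE; not Pareto efficient

Work:
Defect dominates Cooperate for both players:
If P2 cooperates: Defect (10) > Cooperate (7)
If P2 defects: Defect (6) > Cooperate (2)
NE: (Defect, Defect) with payoff (6, 6)
But (Cooperate, Cooperate) = (7, 7) Pareto dominates (6, 6)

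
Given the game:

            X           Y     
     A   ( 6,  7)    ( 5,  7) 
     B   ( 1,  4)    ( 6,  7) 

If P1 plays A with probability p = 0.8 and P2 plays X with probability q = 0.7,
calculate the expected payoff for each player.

E[P1] = 5.06, E[P2] = 6.58

Work:
E[P1] = p·q·π₁(A,X) + p·(1-q)·π₁(A,Y) + (1-p)·q·π₁(B,X) + (1-p)·(1-q)·π₁(B,Y)
= 0.8·0.7·6 + 0.8·0.3·5 + 0.2·0.7·1 + 0.2·0.3·6
= 5.06

E[P2] = 6.58 (similar calculation)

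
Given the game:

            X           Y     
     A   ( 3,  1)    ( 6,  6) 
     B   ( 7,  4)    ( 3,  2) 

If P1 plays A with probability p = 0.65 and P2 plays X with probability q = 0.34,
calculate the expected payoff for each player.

E[P1] = 4.763, E[P2] = 3.733

Work:
E[P1] = p·q·π₁(A,X) + p·(1-q)·π₁(A,Y) + (1-p)·q·π₁(B,X) + (1-p)·(1-q)·π₁(B,Y)
= 0.65·0.34·3 + 0.65·0.66·6 + 0.35·0.34·7 + 0.35·0.66·3
= 4.763

E[P2] = 3.733 (similar calculation)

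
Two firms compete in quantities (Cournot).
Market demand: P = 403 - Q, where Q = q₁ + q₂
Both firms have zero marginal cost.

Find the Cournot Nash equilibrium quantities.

q₁* = q₂* = 134.33; P* = 134.33

Work:
Profit: π_i = P·q_i = (a - q_i - q_j)·q_i
FOC: ∂π_i/∂q_i = a - 2q_i - q_j = 0
Reaction function: q_i = (403 - q_j)/2
Symmetry: q* = 403/3 = 134.33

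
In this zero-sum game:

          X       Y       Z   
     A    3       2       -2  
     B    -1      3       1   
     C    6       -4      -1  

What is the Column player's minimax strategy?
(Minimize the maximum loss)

Column should play Z, value = 1

Work:
Column player minimizes Row's maximum payoff:
Column X: max payoff to Row = 6
Column Y: max payoff to Row = 3
Column Z: max payoff to Row = 1
Minimum is 1, achieved by column Z.
Minimax strategy: Z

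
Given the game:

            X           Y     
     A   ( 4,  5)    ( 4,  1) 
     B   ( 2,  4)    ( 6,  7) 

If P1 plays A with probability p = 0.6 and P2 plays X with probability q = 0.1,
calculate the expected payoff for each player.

E[P1] = 4.64, E[P2] = 3.52

Work:
E[P1] = p·q·π₁(A,X) + p·(1-q)·π₁(A,Y) + (1-p)·q·π₁(B,X) + (1-p)·(1-q)·π₁(B,Y)
= 0.6·0.1·4 + 0.6·0.9·4 + 0.4·0.1·2 + 0.4·0.9·6
= 4.64

E[P2] = 3.52 (similar calculation)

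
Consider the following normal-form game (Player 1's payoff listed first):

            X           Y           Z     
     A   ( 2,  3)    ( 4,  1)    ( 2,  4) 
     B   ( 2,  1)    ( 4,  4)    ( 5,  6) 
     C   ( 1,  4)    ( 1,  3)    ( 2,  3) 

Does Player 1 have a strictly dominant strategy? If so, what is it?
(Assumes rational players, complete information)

No strictly dominant strategy exists for Player 1

Work:
A strategy strictly dominates another if it gives a strictly higher payoff against every opponent action. Compare each pair of P1's strategies column-by-column:
  A vs B: [2 vs 2, 4 vs 4, 2 vs 5] → A does not strictly dominate B (column X: 2 ≤ 2)
  A vs C: [2 vs 1, 4 vs 1, 2 vs 2] → A does not strictly dominate C (column Z: 2 ≤ 2)
  B vs A: [2 vs 2, 4 vs 4, 5 vs 2] → B does not strictly dominate A (column X: 2 ≤ 2)
  B vs C: [2 vs 1, 4 vs 1, 5 vs 2] → B strictly dominates C
  C vs A: [1 vs 2, 1 vs 4, 2 vs 2] → C does not strictly dominate A (column X: 1 ≤ 2)
  C vs B: [1 vs 2, 1 vs 4, 2 vs 5] → C does not strictly dominate B (column X: 1 ≤ 2)
No single strategy strictly dominates all others → no strictly dominant strategy.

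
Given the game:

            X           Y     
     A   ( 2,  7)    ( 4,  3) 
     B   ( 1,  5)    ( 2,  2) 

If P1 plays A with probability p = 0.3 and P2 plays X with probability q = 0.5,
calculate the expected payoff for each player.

E[P1] = 1.95, E[P2] = 3.95

Work:
E[P1] = p·q·π₁(A,X) + p·(1-q)·π₁(A,Y) + (1-p)·q·π₁(B,X) + (1-p)·(1-q)·π₁(B,Y)
= 0.3·0.5·2 + 0.3·0.5·4 + 0.7·0.5·1 + 0.7·0.5·2
= 1.95

E[P2] = 3.95 (similar calculation)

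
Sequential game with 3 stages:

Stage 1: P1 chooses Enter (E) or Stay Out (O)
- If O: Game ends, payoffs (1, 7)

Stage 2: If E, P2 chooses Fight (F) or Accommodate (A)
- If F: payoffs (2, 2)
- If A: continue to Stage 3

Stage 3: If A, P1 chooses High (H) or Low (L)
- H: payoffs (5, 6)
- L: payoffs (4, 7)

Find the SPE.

SPE: (E, A, H); Outcome (5, 6)

Work:
Stage 3: P1 chooses H (5 vs 4)
Stage 2: P2: F->2, A->6 (anticipating H). Choose A
Stage 1: P1: O->1, E->5 (anticipating A, H). Choose E
SPE path: E -> A -> H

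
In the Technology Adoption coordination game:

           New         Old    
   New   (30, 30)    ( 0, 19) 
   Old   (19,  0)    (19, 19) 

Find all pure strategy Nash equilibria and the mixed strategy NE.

Pure NE: (New, New) and (Old, Old); Mixed NE: p = 0.6333, q = 0.6333

Work:
Check pure NE:
(New, New): (30, 30) - no unilateral deviation beneficial
(Old, Old): (19, 19) - no unilateral deviation beneficial
Mixed NE: P1 plays New with p = 0.6333, P2 plays New with q = 0.6333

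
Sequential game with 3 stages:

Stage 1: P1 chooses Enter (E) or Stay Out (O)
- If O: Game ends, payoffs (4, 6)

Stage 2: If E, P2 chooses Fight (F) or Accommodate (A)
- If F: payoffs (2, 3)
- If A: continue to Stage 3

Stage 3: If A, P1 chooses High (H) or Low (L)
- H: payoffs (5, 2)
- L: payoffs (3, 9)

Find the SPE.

SPE: (O, F, H); Outcome (4, 6)

Work:
Stage 3: P1 chooses H (5 vs 3)
Stage 2: P2: F->3, A->2 (anticipating H). Choose F
Stage 1: P1: O->4, E->2 (anticipating F, H). Choose O
SPE path: O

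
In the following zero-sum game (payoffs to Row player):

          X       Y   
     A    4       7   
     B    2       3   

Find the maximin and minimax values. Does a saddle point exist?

Maximin = 4, Minimax = 4, Saddle: True

Work:
Row minimums: [4, 2] → maximin = 4
Column maximums: [4, 7] → minimax = 4
Saddle point exists! Game value = 4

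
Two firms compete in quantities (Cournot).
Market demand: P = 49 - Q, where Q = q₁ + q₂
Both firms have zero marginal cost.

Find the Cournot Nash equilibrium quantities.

q₁* = q₂* = 16.33; P* = 16.33

Work:
Profit: π_i = P·q_i = (a - q_i - q_j)·q_i
FOC: ∂π_i/∂q_i = a - 2q_i - q_j = 0
Reaction function: q_i = (49 - q_j)/2
Symmetry: q* = 49/3 = 16.33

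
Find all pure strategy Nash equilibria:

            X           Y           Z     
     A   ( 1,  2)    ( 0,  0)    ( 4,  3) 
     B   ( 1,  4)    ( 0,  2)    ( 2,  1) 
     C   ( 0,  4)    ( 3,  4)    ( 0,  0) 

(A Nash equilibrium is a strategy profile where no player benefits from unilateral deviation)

Nash equilibrium: (A, Z), (B, X), (C, Y)

Work:
Best responses:
  P1 vs X: payoffs [1, 1, 0] → best response A/B (payoff 1)
  P1 vs Y: payoffs [0, 0, 3] → best response C (payoff 3)
  P1 vs Z: payoffs [4, 2, 0] → best response A (payoff 4)
  P2 vs A: payoffs [2, 0, 3] → best response Z (payoff 3)
  P2 vs B: payoffs [4, 2, 1] → best response X (payoff 4)
  P2 vs C: payoffs [4, 4, 0] → best response X/Y (payoff 4)
Mutual best responses: (A,Z), (B,X), (C,Y) → Nash equilibria.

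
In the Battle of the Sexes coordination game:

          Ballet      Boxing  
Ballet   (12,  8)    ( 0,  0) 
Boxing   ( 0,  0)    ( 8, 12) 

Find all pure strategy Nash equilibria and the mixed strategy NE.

Pure NE: (Ballet, Ballet) and (Boxing, Boxing); Mixed NE: p = 0.6, q = 0.4

Work:
Check pure NE:
(Ballet, Ballet): (12, 8) - no unilateral deviation beneficial
(Boxing, Boxing): (8, 12) - no unilateral deviation beneficial
Mixed NE: P1 plays Ballet with p = 0.6, P2 plays Ballet with q = 0.4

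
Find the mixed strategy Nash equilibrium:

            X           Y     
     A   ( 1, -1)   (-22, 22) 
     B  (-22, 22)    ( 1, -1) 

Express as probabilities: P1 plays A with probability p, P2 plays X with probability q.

p = 0.5, q = 0.5

Work:
Find probabilities that make opponent indifferent:
P2 chooses q to make P1 indifferent between A and B
P1 chooses p to make P2 indifferent between X and Y
Mixed NE: P1 plays (A: 0.5, B: 0.5), P2 plays (X: 0.5, Y: 0.5)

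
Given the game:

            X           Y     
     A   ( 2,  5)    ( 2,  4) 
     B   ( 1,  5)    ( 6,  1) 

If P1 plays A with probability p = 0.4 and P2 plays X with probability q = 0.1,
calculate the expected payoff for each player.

E[P1] = 4.1, E[P2] = 2.48

Work:
E[P1] = p·q·π₁(A,X) + p·(1-q)·π₁(A,Y) + (1-p)·q·π₁(B,X) + (1-p)·(1-q)·π₁(B,Y)
= 0.4·0.1·2 + 0.4·0.9·2 + 0.6·0.1·1 + 0.6·0.9·6
= 4.1

E[P2] = 2.48 (similar calculation)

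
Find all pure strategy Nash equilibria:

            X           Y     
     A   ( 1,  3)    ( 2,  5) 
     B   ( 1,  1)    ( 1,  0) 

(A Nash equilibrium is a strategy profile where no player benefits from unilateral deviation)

Nash equilibrium: (A, Y), (B, X)

Work:
Best responses:
  P1 vs X: payoffs [1, 1] → best response A/B (payoff 1)
  P1 vs Y: payoffs [2, 1] → best response A (payoff 2)
  P2 vs A: payoffs [3, 5] → best response Y (payoff 5)
  P2 vs B: payoffs [1, 0] → best response X (payoff 1)
Mutual best responses: (A,Y), (B,X) → Nash equilibria.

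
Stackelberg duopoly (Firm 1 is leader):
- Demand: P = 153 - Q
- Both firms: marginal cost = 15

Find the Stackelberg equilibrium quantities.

q₁* (leader) = 69.0, q₂* (follower) = 34.5

Work:
Follower's reaction: q₂ = (a - c - q₁)/2
Leader substitutes: π₁ = q₁·(a - q₁ - (a-c-q₁)/2 - c)
FOC: q₁* = (153 - 15)/2 = 69.00
Then: q₂* = (153 - 15 - 69.0)/2 = 34.50
Leader has first-mover advantage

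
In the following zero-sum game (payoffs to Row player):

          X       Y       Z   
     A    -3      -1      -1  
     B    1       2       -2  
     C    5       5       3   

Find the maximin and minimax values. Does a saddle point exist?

Maximin = 3, Minimax = 3, Saddle: True

Work:
Row minimums: [-3, -2, 3] → maximin = 3
Column maximums: [5, 5, 3] → minimax = 3
Saddle point exists! Game value = 3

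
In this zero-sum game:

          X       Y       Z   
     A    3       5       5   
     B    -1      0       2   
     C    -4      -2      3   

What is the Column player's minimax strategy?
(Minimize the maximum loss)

Column should play X, value = 3

Work:
Column player minimizes Row's maximum payoff:
Column X: max payoff to Row = 3
Column Y: max payoff to Row = 5
Column Z: max payoff to Row = 5
Minimum is 3, achieved by column X.
Minimax strategy: X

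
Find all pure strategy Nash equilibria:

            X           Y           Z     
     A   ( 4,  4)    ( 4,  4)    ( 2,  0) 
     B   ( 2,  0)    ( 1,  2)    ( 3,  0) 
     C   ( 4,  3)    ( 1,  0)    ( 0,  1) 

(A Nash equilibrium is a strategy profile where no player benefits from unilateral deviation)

Nash equilibrium: (A, X), (A, Y), (C, X)

Work:
Best responses:
  P1 vs X: payoffs [4, 2, 4] → best response A/C (payoff 4)
  P1 vs Y: payoffs [4, 1, 1] → best response A (payoff 4)
  P1 vs Z: payoffs [2, 3, 0] → best response B (payoff 3)
  P2 vs A: payoffs [4, 4, 0] → best response X/Y (payoff 4)
  P2 vs B: payoffs [0, 2, 0] → best response Y (payoff 2)
  P2 vs C: payoffs [3, 0, 1] → best response X (payoff 3)
Mutual best responses: (A,X), (A,Y), (C,X) → Nash equilibria.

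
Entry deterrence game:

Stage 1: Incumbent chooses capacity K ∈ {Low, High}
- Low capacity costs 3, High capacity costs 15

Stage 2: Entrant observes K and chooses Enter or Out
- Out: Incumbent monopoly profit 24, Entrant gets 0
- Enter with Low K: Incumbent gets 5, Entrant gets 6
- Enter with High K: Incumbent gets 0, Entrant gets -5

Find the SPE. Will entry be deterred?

SPE: (High, Enter|Low, Out|High); Entry deterred. Incumbent net profit = 9

Work:
After Low K: Entrant enters (6 > 0)
After High K: Entrant stays out (-5 < 0)
Incumbent: Low → 5−3=2, High → 24−15=9
Incumbent chooses High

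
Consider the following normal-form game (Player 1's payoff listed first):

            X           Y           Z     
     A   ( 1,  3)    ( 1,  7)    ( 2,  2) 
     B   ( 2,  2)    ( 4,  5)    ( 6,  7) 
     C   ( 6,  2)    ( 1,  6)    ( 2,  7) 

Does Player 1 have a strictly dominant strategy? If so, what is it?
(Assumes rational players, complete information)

No strictly dominant strategy exists for Player 1

Work:
A strategy strictly dominates another if it gives a strictly higher payoff against every opponent action. Compare each pair of P1's strategies column-by-column:
  A vs B: [1 vs 2, 1 vs 4, 2 vs 6] → A does not strictly dominate B (column X: 1 ≤ 2)
  A vs C: [1 vs 6, 1 vs 1, 2 vs 2] → A does not strictly dominate C (column X: 1 ≤ 6)
  B vs A: [2 vs 1, 4 vs 1, 6 vs 2] → B strictly dominates A
  B vs C: [2 vs 6, 4 vs 1, 6 vs 2] → B does not strictly dominate C (column X: 2 ≤ 6)
  C vs A: [6 vs 1, 1 vs 1, 2 vs 2] → C does not strictly dominate A (column Y: 1 ≤ 1)
  C vs B: [6 vs 2, 1 vs 4, 2 vs 6] → C does not strictly dominate B (column Y: 1 ≤ 4)
No single strategy strictly dominates all others → no strictly dominant strategy.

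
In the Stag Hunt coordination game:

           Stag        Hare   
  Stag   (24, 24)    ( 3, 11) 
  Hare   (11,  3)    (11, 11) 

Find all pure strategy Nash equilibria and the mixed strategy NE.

Pure NE: (Stag, Stag) and (Hare, Hare); Mixed NE: p = 0.381, q = 0.381

Work:
Check pure NE:
(Stag, Stag): (24, 24) - no unilateral deviation beneficial
(Hare, Hare): (11, 11) - no unilateral deviation beneficial
Mixed NE: P1 plays Stag with p = 0.381, P2 plays Stag with q = 0.381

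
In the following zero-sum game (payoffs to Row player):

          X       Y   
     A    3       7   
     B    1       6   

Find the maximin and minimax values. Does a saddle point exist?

Maximin = 3, Minimax = 3, Saddle: True

Work:
Row minimums: [3, 1] → maximin = 3
Column maximums: [3, 7] → minimax = 3
Saddle point exists! Game value = 3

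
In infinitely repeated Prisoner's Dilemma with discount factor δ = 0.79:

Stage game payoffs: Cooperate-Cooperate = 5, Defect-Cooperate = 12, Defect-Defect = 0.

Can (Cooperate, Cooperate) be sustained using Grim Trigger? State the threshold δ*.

δ* = 0.5833; since δ = 0.79 ≥ 0.5833, cooperation can be sustained

Work:
For Grim Trigger:
Cooperate forever: 5/(1-δ)
Defect then punished: 12 + 0·δ/(1-δ)
Need: 5/(1-δ) ≥ 12 + 0·δ/(1-δ)
Solving: δ ≥ (T-R)/(T-P) = (12-5)/(12-0) = 0.5833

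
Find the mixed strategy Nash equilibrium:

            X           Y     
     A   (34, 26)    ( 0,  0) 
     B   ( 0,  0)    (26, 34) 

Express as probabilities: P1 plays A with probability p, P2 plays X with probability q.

p = 0.5667, q = 0.4333

Work:
Find probabilities that make opponent indifferent:
P2 chooses q to make P1 indifferent between A and B
P1 chooses p to make P2 indifferent between X and Y
Mixed NE: P1 plays (A: 0.5667, B: 0.4333), P2 plays (X: 0.4333, Y: 0.5667)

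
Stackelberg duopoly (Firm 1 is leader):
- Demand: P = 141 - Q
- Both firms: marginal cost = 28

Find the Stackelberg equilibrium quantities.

q₁* (leader) = 56.5, q₂* (follower) = 28.25

Work:
Follower's reaction: q₂ = (a - c - q₁)/2
Leader substitutes: π₁ = q₁·(a - q₁ - (a-c-q₁)/2 - c)
FOC: q₁* = (141 - 28)/2 = 56.50
Then: q₂* = (141 - 28 - 56.5)/2 = 28.25
Leader has first-mover advantage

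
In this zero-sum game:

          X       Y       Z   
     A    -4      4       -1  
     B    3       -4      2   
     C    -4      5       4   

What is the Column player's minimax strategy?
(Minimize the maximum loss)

Column should play X, value = 3

Work:
Column player minimizes Row's maximum payoff:
Column X: max payoff to Row = 3
Column Y: max payoff to Row = 5
Column Z: max payoff to Row = 4
Minimum is 3, achieved by column X.
Minimax strategy: X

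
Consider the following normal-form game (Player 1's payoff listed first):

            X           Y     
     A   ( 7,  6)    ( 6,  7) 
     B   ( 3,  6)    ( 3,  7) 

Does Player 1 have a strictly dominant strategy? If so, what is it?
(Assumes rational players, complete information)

Yes, Player 1's strictly dominant strategy is A

Work:
A strategy strictly dominates another if it gives a strictly higher payoff against every opponent action. Compare each pair of P1's strategies column-by-column:
  A vs B: [7 vs 3, 6 vs 3] → A strictly dominates B
  B vs A: [3 vs 7, 3 vs 6] → B does not strictly dominate A (column X: 3 ≤ 7)
A strictly dominates every other strategy → strictly dominant.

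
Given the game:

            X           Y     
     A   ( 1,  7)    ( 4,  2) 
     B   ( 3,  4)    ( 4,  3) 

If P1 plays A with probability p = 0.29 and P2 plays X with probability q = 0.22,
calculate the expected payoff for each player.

E[P1] = 3.6524, E[P2] = 3.1852

Work:
E[P1] = p·q·π₁(A,X) + p·(1-q)·π₁(A,Y) + (1-p)·q·π₁(B,X) + (1-p)·(1-q)·π₁(B,Y)
= 0.29·0.22·1 + 0.29·0.78·4 + 0.71·0.22·3 + 0.71·0.78·4
= 3.6524

E[P2] = 3.1852 (similar calculation)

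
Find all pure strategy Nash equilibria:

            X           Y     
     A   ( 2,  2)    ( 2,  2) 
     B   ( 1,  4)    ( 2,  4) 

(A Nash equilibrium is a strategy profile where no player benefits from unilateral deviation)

Nash equilibrium: (A, X), (A, Y), (B, Y)

Work:
Best responses:
  P1 vs X: payoffs [2, 1] → best response A (payoff 2)
  P1 vs Y: payoffs [2, 2] → best response A/B (payoff 2)
  P2 vs A: payoffs [2, 2] → best response X/Y (payoff 2)
  P2 vs B: payoffs [4, 4] → best response X/Y (payoff 4)
Mutual best responses: (A,X), (A,Y), (B,Y) → Nash equilibria.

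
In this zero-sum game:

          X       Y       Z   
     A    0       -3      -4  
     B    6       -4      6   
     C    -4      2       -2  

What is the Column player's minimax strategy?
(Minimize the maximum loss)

Column should play Y, value = 2

Work:
Column player minimizes Row's maximum payoff:
Column X: max payoff to Row = 6
Column Y: max payoff to Row = 2
Column Z: max payoff to Row = 6
Minimum is 2, achieved by column Y.
Minimax strategy: Y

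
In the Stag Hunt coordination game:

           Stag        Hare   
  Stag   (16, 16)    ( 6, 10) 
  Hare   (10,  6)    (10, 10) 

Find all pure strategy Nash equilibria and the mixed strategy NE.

Pure NE: (Stag, Stag) and (Hare, Hare); Mixed NE: p = 0.4, q = 0.4

Work:
Check pure NE:
(Stag, Stag): (16, 16) - no unilateral deviation beneficial
(Hare, Hare): (10, 10) - no unilateral deviation beneficial
Mixed NE: P1 plays Stag with p = 0.4, P2 plays Stag with q = 0.4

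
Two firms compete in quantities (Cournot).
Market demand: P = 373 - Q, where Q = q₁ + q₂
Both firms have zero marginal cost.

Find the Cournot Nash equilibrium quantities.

q₁* = q₂* = 124.33; P* = 124.33

Work:
Profit: π_i = P·q_i = (a - q_i - q_j)·q_i
FOC: ∂π_i/∂q_i = a - 2q_i - q_j = 0
Reaction function: q_i = (373 - q_j)/2
Symmetry: q* = 373/3 = 124.33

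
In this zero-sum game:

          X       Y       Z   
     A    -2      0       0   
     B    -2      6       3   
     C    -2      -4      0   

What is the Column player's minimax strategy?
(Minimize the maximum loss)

Column should play X, value = -2

Work:
Column player minimizes Row's maximum payoff:
Column X: max payoff to Row = -2
Column Y: max payoff to Row = 6
Column Z: max payoff to Row = 3
Minimum is -2, achieved by column X.
Minimax strategy: X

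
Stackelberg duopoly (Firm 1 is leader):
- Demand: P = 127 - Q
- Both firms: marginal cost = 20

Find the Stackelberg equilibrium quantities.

q₁* (leader) = 53.5, q₂* (follower) = 26.75

Work:
Follower's reaction: q₂ = (a - c - q₁)/2
Leader substitutes: π₁ = q₁·(a - q₁ - (a-c-q₁)/2 - c)
FOC: q₁* = (127 - 20)/2 = 53.50
Then: q₂* = (127 - 20 - 53.5)/2 = 26.75
Leader has first-mover advantage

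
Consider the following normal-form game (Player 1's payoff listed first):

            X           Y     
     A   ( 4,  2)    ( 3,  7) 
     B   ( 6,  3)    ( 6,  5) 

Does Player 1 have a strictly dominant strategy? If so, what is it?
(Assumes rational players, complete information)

Yes, Player 1's strictly dominant strategy is B

Work:
A strategy strictly dominates another if it gives a strictly higher payoff against every opponent action. Compare each pair of P1's strategies column-by-column:
  A vs B: [4 vs 6, 3 vs 6] → A does not strictly dominate B (column X: 4 ≤ 6)
  B vs A: [6 vs 4, 6 vs 3] → B strictly dominates A
B strictly dominates every other strategy → strictly dominant.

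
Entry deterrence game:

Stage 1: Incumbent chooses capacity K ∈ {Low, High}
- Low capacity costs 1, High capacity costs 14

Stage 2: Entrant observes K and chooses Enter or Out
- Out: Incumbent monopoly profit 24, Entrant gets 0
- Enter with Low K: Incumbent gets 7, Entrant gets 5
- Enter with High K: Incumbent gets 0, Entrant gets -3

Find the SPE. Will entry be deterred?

SPE: (High, Enter|Low, Out|High); Entry deterred. Incumbent net profit = 10

Work:
After Low K: Entrant enters (5 > 0)
After High K: Entrant stays out (-3 < 0)
Incumbent: Low → 7−1=6, High → 24−14=10
Incumbent chooses High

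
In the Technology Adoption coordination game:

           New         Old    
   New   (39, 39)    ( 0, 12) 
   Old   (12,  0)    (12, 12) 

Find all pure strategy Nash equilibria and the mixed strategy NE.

Pure NE: (New, New) and (Old, Old); Mixed NE: p = 0.3077, q = 0.3077

Work:
Check pure NE:
(New, New): (39, 39) - no unilateral deviation beneficial
(Old, Old): (12, 12) - no unilateral deviation beneficial
Mixed NE: P1 plays New with p = 0.3077, P2 plays New with q = 0.3077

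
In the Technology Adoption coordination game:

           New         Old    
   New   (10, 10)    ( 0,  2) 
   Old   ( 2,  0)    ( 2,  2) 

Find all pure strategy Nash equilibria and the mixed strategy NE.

Pure NE: (New, New) and (Old, Old); Mixed NE: p = 0.2, q = 0.2

Work:
Check pure NE:
(New, New): (10, 10) - no unilateral deviation beneficial
(Old, Old): (2, 2) - no unilateral deviation beneficial
Mixed NE: P1 plays New with p = 0.2, P2 plays New with q = 0.2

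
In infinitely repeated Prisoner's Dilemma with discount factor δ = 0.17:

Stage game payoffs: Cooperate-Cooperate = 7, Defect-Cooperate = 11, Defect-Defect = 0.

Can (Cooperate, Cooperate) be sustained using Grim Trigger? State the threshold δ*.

δ* = 0.3636; since δ = 0.17 < 0.3636, cooperation cannot be sustained

Work:
For Grim Trigger:
Cooperate forever: 7/(1-δ)
Defect then punished: 11 + 0·δ/(1-δ)
Need: 7/(1-δ) ≥ 11 + 0·δ/(1-δ)
Solving: δ ≥ (T-R)/(T-P) = (11-7)/(11-0) = 0.3636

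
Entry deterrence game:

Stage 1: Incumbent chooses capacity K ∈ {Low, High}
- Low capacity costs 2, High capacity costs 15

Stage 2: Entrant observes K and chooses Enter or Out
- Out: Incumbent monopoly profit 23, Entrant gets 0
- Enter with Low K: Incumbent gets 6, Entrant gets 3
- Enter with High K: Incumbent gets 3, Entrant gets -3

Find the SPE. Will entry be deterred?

SPE: (High, Enter|Low, Out|High); Entry deterred. Incumbent net profit = 8

Work:
After Low K: Entrant enters (3 > 0)
After High K: Entrant stays out (-3 < 0)
Incumbent: Low → 6−2=4, High → 23−15=8
Incumbent chooses High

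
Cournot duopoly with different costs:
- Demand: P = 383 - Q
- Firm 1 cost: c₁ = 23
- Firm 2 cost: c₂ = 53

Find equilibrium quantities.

q₁* = 130.0, q₂* = 100.0

Work:
Reaction: q₁ = (383 - 23 - q₂)/2
Reaction: q₂ = (383 - 53 - q₁)/2
Solve simultaneously:
q₁* = (383 - 2×23 + 53)/3 = 130.0
q₂* = (383 - 2×53 + 23)/3 = 100.0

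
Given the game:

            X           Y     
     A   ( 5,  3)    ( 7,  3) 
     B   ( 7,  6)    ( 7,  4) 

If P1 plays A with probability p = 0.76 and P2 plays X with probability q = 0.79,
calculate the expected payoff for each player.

E[P1] = 5.7992, E[P2] = 3.6192

Work:
E[P1] = p·q·π₁(A,X) + p·(1-q)·π₁(A,Y) + (1-p)·q·π₁(B,X) + (1-p)·(1-q)·π₁(B,Y)
= 0.76·0.79·5 + 0.76·0.21·7 + 0.24·0.79·7 + 0.24·0.21·7
= 5.7992

E[P2] = 3.6192 (similar calculation)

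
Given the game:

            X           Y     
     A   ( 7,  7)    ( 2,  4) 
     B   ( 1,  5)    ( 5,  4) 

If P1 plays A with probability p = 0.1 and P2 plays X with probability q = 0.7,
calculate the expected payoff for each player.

E[P1] = 2.53, E[P2] = 4.84

Work:
E[P1] = p·q·π₁(A,X) + p·(1-q)·π₁(A,Y) + (1-p)·q·π₁(B,X) + (1-p)·(1-q)·π₁(B,Y)
= 0.1·0.7·7 + 0.1·0.3·2 + 0.9·0.7·1 + 0.9·0.3·5
= 2.53

E[P2] = 4.84 (similar calculation)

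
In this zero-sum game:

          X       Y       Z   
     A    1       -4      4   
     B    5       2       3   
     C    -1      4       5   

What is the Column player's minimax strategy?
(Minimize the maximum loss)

Column should play Y, value = 4

Work:
Column player minimizes Row's maximum payoff:
Column X: max payoff to Row = 5
Column Y: max payoff to Row = 4
Column Z: max payoff to Row = 5
Minimum is 4, achieved by column Y.
Minimax strategy: Y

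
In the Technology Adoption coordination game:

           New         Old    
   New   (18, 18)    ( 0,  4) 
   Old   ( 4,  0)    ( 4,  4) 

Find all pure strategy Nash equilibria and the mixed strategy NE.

Pure NE: (New, New) and (Old, Old); Mixed NE: p = 0.2222, q = 0.2222

Work:
Check pure NE:
(New, New): (18, 18) - no unilateral deviation beneficial
(Old, Old): (4, 4) - no unilateral deviation beneficial
Mixed NE: P1 plays New with p = 0.2222, P2 plays New with q = 0.2222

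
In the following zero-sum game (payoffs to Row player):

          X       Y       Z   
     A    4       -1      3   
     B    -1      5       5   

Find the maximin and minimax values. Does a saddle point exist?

Maximin = -1, Minimax = 4, Saddle: False

Work:
Row minimums: [-1, -1] → maximin = -1
Column maximums: [4, 5, 5] → minimax = 4
No saddle point (maximin ≠ minimax). Mixed strategy needed.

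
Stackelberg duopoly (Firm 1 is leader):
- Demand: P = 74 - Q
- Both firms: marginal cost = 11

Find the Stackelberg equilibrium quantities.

q₁* (leader) = 31.5, q₂* (follower) = 15.75

Work:
Follower's reaction: q₂ = (a - c - q₁)/2
Leader substitutes: π₁ = q₁·(a - q₁ - (a-c-q₁)/2 - c)
FOC: q₁* = (74 - 11)/2 = 31.50
Then: q₂* = (74 - 11 - 31.5)/2 = 15.75
Leader has first-mover advantage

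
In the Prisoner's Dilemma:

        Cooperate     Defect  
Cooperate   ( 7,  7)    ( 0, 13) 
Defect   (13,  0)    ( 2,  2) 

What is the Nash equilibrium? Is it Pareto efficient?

(Defect, Defect) is NE; not Pareto efficient

Work:
Defect dominates Cooperate for both players:
If P2 cooperates: Defect (13) > Cooperate (7)
If P2 defects: Defect (2) > Cooperate (0)
NE: (Defect, Defect) with payoff (2, 2)
But (Cooperate, Cooperate) = (7, 7) Pareto dominates (2, 2)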